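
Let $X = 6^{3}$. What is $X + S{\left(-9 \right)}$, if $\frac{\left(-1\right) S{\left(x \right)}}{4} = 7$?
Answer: $188$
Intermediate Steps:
$S{\left(x \right)} = -28$ ($S{\left(x \right)} = \left(-4\right) 7 = -28$)
$X = 216$
$X + S{\left(-9 \right)} = 216 - 28 = 188$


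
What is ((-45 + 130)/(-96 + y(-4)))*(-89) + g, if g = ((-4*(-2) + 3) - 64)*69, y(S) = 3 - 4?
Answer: -347164/97 ≈ -3579.0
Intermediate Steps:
y(S) = -1
g = -3657 (g = ((8 + 3) - 64)*69 = (11 - 64)*69 = -53*69 = -3657)
((-45 + 130)/(-96 + y(-4)))*(-89) + g = ((-45 + 130)/(-96 - 1))*(-89) - 3657 = (85/(-97))*(-89) - 3657 = (85*(-1/97))*(-89) - 3657 = -85/97*(-89) - 3657 = 7565/97 - 3657 = -347164/97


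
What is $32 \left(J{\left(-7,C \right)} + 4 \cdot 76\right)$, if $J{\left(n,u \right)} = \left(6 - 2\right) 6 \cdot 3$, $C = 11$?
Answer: $12032$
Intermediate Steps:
$J{\left(n,u \right)} = 72$ ($J{\left(n,u \right)} = 4 \cdot 6 \cdot 3 = 24 \cdot 3 = 72$)
$32 \left(J{\left(-7,C \right)} + 4 \cdot 76\right) = 32 \left(72 + 4 \cdot 76\right) = 32 \left(72 + 304\right) = 32 \cdot 376 = 12032$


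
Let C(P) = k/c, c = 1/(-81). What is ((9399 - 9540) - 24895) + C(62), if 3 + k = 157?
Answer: -37510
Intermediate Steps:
k = 154 (k = -3 + 157 = 154)
c = -1/81 ≈ -0.012346
C(P) = -12474 (C(P) = 154/(-1/81) = 154*(-81) = -12474)
((9399 - 9540) - 24895) + C(62) = ((9399 - 9540) - 24895) - 12474 = (-141 - 24895) - 12474 = -25036 - 12474 = -37510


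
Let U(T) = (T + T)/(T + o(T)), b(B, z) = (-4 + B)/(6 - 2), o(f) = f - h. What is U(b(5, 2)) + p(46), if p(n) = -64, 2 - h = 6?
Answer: -575/9 ≈ -63.889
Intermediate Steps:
h = -4 (h = 2 - 1*6 = 2 - 6 = -4)
o(f) = 4 + f (o(f) = f - 1*(-4) = f + 4 = 4 + f)
b(B, z) = -1 + B/4 (b(B, z) = (-4 + B)/4 = (-4 + B)*(¼) = -1 + B/4)
U(T) = 2*T/(4 + 2*T) (U(T) = (T + T)/(T + (4 + T)) = (2*T)/(4 + 2*T) = 2*T/(4 + 2*T))
U(b(5, 2)) + p(46) = (-1 + (¼)*5)/(2 + (-1 + (¼)*5)) - 64 = (-1 + 5/4)/(2 + (-1 + 5/4)) - 64 = 1/(4*(2 + ¼)) - 64 = 1/(4*(9/4)) - 64 = (¼)*(4/9) - 64 = ⅑ - 64 = -575/9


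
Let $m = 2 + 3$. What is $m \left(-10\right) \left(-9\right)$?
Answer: $450$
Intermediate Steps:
$m = 5$
$m \left(-10\right) \left(-9\right) = 5 \left(-10\right) \left(-9\right) = \left(-50\right) \left(-9\right) = 450$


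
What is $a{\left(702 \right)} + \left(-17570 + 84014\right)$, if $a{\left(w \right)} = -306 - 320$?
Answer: $65818$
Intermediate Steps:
$a{\left(w \right)} = -626$ ($a{\left(w \right)} = -306 - 320 = -626$)
$a{\left(702 \right)} + \left(-17570 + 84014\right) = -626 + \left(-17570 + 84014\right) = -626 + 66444 = 65818$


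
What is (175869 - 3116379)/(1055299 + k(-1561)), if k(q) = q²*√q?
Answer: -221651233035/662122976205943 + 73114310895*I*√1561/94588996600849 ≈ -0.00033476 + 0.03054*I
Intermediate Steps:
k(q) = q^(5/2)
(175869 - 3116379)/(1055299 + k(-1561)) = (175869 - 3116379)/(1055299 + (-1561)^(5/2)) = -2940510/(1055299 + 2436721*I*√1561)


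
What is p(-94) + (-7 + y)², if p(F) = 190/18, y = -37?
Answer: 17519/9 ≈ 1946.6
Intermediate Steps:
p(F) = 95/9 (p(F) = 190*(1/18) = 95/9)
p(-94) + (-7 + y)² = 95/9 + (-7 - 37)² = 95/9 + (-44)² = 95/9 + 1936 = 17519/9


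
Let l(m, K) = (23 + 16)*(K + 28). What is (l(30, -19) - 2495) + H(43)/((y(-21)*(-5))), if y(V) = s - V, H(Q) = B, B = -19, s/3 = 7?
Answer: -450221/210 ≈ -2143.9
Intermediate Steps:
s = 21 (s = 3*7 = 21)
H(Q) = -19
y(V) = 21 - V
l(m, K) = 1092 + 39*K (l(m, K) = 39*(28 + K) = 1092 + 39*K)
(l(30, -19) - 2495) + H(43)/((y(-21)*(-5))) = ((1092 + 39*(-19)) - 2495) - 19*(-1/(5*(21 - 1*(-21)))) = ((1092 - 741) - 2495) - 19*(-1/(5*(21 + 21))) = (351 - 2495) - 19/(42*(-5)) = -2144 - 19/(-210) = -2144 - 19*(-1/210) = -2144 + 19/210 = -450221/210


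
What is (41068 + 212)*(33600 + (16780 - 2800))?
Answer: 1964102400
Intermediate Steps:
(41068 + 212)*(33600 + (16780 - 2800)) = 41280*(33600 + 13980) = 41280*47580 = 1964102400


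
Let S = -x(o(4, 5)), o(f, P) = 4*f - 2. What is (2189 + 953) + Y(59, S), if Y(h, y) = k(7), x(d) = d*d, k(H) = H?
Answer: 3149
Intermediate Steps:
o(f, P) = -2 + 4*f
x(d) = d**2
S = -196 (S = -(-2 + 4*4)**2 = -(-2 + 16)**2 = -1*14**2 = -1*196 = -196)
Y(h, y) = 7
(2189 + 953) + Y(59, S) = (2189 + 953) + 7 = 3142 + 7 = 3149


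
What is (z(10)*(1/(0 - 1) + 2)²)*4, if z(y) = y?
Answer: 40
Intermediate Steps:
(z(10)*(1/(0 - 1) + 2)²)*4 = (10*(1/(0 - 1) + 2)²)*4 = (10*(1/(-1) + 2)²)*4 = (10*(-1 + 2)²)*4 = (10*1²)*4 = (10*1)*4 = 10*4 = 40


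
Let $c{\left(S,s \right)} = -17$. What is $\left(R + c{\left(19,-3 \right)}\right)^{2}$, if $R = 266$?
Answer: $62001$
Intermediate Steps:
$\left(R + c{\left(19,-3 \right)}\right)^{2} = \left(266 - 17\right)^{2} = 249^{2} = 62001$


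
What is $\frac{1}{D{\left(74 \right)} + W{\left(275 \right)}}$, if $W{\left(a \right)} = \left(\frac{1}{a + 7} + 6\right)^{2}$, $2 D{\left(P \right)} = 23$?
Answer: $\frac{79524}{3780775} \approx 0.021034$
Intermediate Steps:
$D{\left(P \right)} = \frac{23}{2}$ ($D{\left(P \right)} = \frac{1}{2} \cdot 23 = \frac{23}{2}$)
$W{\left(a \right)} = \left(6 + \frac{1}{7 + a}\right)^{2}$ ($W{\left(a \right)} = \left(\frac{1}{7 + a} + 6\right)^{2} = \left(6 + \frac{1}{7 + a}\right)^{2}$)
$\frac{1}{D{\left(74 \right)} + W{\left(275 \right)}} = \frac{1}{\frac{23}{2} + \frac{\left(43 + 6 \cdot 275\right)^{2}}{\left(7 + 275\right)^{2}}} = \frac{1}{\frac{23}{2} + \frac{\left(43 + 1650\right)^{2}}{79524}} = \frac{1}{\frac{23}{2} + \frac{1693^{2}}{79524}} = \frac{1}{\frac{23}{2} + \frac{1}{79524} \cdot 2866249} = \frac{1}{\frac{23}{2} + \frac{2866249}{79524}} = \frac{1}{\frac{3780775}{79524}} = \frac{79524}{3780775}$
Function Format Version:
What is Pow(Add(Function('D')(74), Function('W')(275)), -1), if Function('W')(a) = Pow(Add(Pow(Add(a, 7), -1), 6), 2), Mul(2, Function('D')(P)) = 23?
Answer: Rational(79524, 3780775) ≈ 0.021034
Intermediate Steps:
Function('D')(P) = Rational(23, 2) (Function('D')(P) = Mul(Rational(1, 2), 23) = Rational(23, 2))
Function('W')(a) = Pow(Add(6, Pow(Add(7, a), -1)), 2) (Function('W')(a) = Pow(Add(Pow(Add(7, a), -1), 6), 2) = Pow(Add(6, Pow(Add(7, a), -1)), 2))
Pow(Add(Function('D')(74), Function('W')(275)), -1) = Pow(Add(Rational(23, 2), Mul(Pow(Add(7, 275), -2), Pow(Add(43, Mul(6, 275)), 2))), -1) = Pow(Add(Rational(23, 2), Mul(Pow(282, -2), Pow(Add(43, 1650), 2))), -1) = Pow(Add(Rational(23, 2), Mul(Rational(1, 79524), Pow(1693, 2))), -1) = Pow(Add(Rational(23, 2), Mul(Rational(1, 79524), 2866249)), -1) = Pow(Add(Rational(23, 2), Rational(2866249, 79524)), -1) = Pow(Rational(3780775, 79524), -1) = Rational(79524, 3780775)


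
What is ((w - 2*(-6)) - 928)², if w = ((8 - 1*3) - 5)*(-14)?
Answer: 839056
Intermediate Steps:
w = 0 (w = ((8 - 3) - 5)*(-14) = (5 - 5)*(-14) = 0*(-14) = 0)
((w - 2*(-6)) - 928)² = ((0 - 2*(-6)) - 928)² = ((0 + 12) - 928)² = (12 - 928)² = (-916)² = 839056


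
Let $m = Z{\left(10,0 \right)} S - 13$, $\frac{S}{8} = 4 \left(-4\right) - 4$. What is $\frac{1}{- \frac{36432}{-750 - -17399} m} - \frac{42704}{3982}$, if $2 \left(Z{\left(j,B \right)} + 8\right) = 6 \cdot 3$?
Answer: $- \frac{1111924553}{103708656} \approx -10.722$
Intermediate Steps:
$Z{\left(j,B \right)} = 1$ ($Z{\left(j,B \right)} = -8 + \frac{6 \cdot 3}{2} = -8 + \frac{1}{2} \cdot 18 = -8 + 9 = 1$)
$S = -160$ ($S = 8 \left(4 \left(-4\right) - 4\right) = 8 \left(-16 - 4\right) = 8 \left(-20\right) = -160$)
$m = -173$ ($m = 1 \left(-160\right) - 13 = -160 - 13 = -173$)
$\frac{1}{- \frac{36432}{-750 - -17399} m} - \frac{42704}{3982} = \frac{1}{- \frac{36432}{-750 - -17399} \left(-173\right)} - \frac{42704}{3982} = \frac{1}{\left(-36432\right) \frac{1}{-750 + 17399}} \left(- \frac{1}{173}\right) - \frac{21352}{1991} = \frac{1}{\left(-36432\right) \frac{1}{16649}} \left(- \frac{1}{173}\right) - \frac{21352}{1991} = \frac{1}{- \frac{36432}{16649}} \left(- \frac{1}{173}\right) - \frac{21352}{1991} = \left(- \frac{16649}{36432}\right) \left(- \frac{1}{173}\right) - \frac{21352}{1991} = \frac{16649}{6302736} - \frac{21352}{1991} = - \frac{1111924553}{103708656}$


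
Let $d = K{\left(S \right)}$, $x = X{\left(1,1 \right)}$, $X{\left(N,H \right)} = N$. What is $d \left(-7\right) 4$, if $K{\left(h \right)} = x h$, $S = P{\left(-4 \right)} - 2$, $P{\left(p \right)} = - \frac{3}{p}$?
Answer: $35$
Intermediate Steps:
$x = 1$
$S = - \frac{5}{4}$ ($S = - \frac{3}{-4} - 2 = \left(-3\right) \left(- \frac{1}{4}\right) - 2 = \frac{3}{4} - 2 = - \frac{5}{4} \approx -1.25$)
$K{\left(h \right)} = h$ ($K{\left(h \right)} = 1 h = h$)
$d = - \frac{5}{4} \approx -1.25$
$d \left(-7\right) 4 = \left(- \frac{5}{4}\right) \left(-7\right) 4 = \frac{35}{4} \cdot 4 = 35$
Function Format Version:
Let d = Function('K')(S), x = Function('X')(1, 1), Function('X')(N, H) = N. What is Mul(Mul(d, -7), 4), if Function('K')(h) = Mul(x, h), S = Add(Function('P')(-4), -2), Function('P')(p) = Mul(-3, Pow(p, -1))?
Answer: 35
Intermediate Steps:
x = 1
S = Rational(-5, 4) (S = Add(Mul(-3, Pow(-4, -1)), -2) = Add(Mul(-3, Rational(-1, 4)), -2) = Add(Rational(3, 4), -2) = Rational(-5, 4) ≈ -1.2500)
Function('K')(h) = h (Function('K')(h) = Mul(1, h) = h)
d = Rational(-5, 4) ≈ -1.2500
Mul(Mul(d, -7), 4) = Mul(Mul(Rational(-5, 4), -7), 4) = Mul(Rational(35, 4), 4) = 35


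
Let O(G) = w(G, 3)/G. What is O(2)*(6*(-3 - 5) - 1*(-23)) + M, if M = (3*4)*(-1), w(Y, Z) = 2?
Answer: -37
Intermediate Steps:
O(G) = 2/G
M = -12 (M = 12*(-1) = -12)
O(2)*(6*(-3 - 5) - 1*(-23)) + M = (2/2)*(6*(-3 - 5) - 1*(-23)) - 12 = (2*(½))*(6*(-8) + 23) - 12 = 1*(-48 + 23) - 12 = 1*(-25) - 12 = -25 - 12 = -37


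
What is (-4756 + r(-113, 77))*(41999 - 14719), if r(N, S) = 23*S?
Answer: -81430800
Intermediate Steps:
(-4756 + r(-113, 77))*(41999 - 14719) = (-4756 + 23*77)*(41999 - 14719) = (-4756 + 1771)*27280 = -2985*27280 = -81430800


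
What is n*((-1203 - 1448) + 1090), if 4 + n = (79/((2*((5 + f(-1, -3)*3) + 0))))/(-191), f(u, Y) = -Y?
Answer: 4788033/764 ≈ 6267.1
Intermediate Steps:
n = -21471/5348 (n = -4 + (79/((2*((5 - 1*(-3)*3) + 0))))/(-191) = -4 + (79/((2*((5 + 3*3) + 0))))*(-1/191) = -4 + (79/((2*((5 + 9) + 0))))*(-1/191) = -4 + (79/((2*(14 + 0))))*(-1/191) = -4 + (79/((2*14)))*(-1/191) = -4 + (79/28)*(-1/191) = -4 - 79/5348 = -21471/5348 ≈ -4.0148)
n*((-1203 - 1448) + 1090) = -21471*((-1203 - 1448) + 1090)/5348 = -21471*(-2651 + 1090)/5348 = -21471/5348*(-1561) = 4788033/764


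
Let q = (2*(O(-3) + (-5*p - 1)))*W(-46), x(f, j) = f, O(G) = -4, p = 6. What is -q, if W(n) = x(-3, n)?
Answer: -210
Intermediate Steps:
W(n) = -3
q = 210 (q = (2*(-4 + (-5*6 - 1)))*(-3) = (2*(-4 + (-30 - 1)))*(-3) = (2*(-4 - 31))*(-3) = (2*(-35))*(-3) = -70*(-3) = 210)
-q = -1*210 = -210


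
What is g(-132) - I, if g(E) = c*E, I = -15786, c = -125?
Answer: 32286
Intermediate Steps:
g(E) = -125*E
g(-132) - I = -125*(-132) - 1*(-15786) = 16500 + 15786 = 32286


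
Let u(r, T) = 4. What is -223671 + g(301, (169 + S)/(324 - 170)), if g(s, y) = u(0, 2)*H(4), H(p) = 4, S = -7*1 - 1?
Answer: -223655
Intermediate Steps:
S = -8 (S = -7 - 1 = -8)
g(s, y) = 16 (g(s, y) = 4*4 = 16)
-223671 + g(301, (169 + S)/(324 - 170)) = -223671 + 16 = -223655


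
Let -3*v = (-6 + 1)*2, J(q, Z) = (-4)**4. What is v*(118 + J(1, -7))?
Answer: 3740/3 ≈ 1246.7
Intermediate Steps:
J(q, Z) = 256
v = 10/3 (v = -(-6 + 1)*2/3 = -(-5)*2/3 = -1/3*(-10) = 10/3 ≈ 3.3333)
v*(118 + J(1, -7)) = 10*(118 + 256)/3 = (10/3)*374 = 3740/3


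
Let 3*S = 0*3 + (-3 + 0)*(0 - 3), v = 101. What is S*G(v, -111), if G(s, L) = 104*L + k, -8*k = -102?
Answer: -138375/4 ≈ -34594.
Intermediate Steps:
k = 51/4 (k = -⅛*(-102) = 51/4 ≈ 12.750)
G(s, L) = 51/4 + 104*L (G(s, L) = 104*L + 51/4 = 51/4 + 104*L)
S = 3 (S = (0*3 + (-3 + 0)*(0 - 3))/3 = (0 - 3*(-3))/3 = (0 + 9)/3 = (⅓)*9 = 3)
S*G(v, -111) = 3*(51/4 + 104*(-111)) = 3*(51/4 - 11544) = 3*(-46125/4) = -138375/4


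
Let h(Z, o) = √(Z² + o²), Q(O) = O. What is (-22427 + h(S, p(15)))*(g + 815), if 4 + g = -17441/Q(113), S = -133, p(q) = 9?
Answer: -1664128254/113 + 74202*√17770/113 ≈ -1.4639e+7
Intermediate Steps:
g = -17893/113 (g = -4 - 17441/113 = -17893/113 ≈ -158.35)
(-22427 + h(S, p(15)))*(g + 815) = (-22427 + √((-133)² + 9²))*(-17893/113 + 815) = (-22427 + √(17689 + 81))*(74202/113) = (-22427 + √17770)*(74202/113) = -1664128254/113 + 74202*√17770/113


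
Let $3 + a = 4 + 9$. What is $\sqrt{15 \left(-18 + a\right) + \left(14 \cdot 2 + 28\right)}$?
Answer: $8 i \approx 8.0 i$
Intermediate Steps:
$a = 10$ ($a = -3 + \left(4 + 9\right) = -3 + 13 = 10$)
$\sqrt{15 \left(-18 + a\right) + \left(14 \cdot 2 + 28\right)} = \sqrt{15 \left(-18 + 10\right) + \left(14 \cdot 2 + 28\right)} = \sqrt{15 \left(-8\right) + \left(28 + 28\right)} = \sqrt{-120 + 56} = \sqrt{-64} = 8 i$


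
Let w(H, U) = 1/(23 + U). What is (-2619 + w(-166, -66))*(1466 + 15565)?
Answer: -1917997158/43 ≈ -4.4605e+7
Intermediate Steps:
(-2619 + w(-166, -66))*(1466 + 15565) = (-2619 + 1/(23 - 66))*(1466 + 15565) = (-2619 + 1/(-43))*17031 = (-2619 - 1/43)*17031 = -112618/43*17031 = -1917997158/43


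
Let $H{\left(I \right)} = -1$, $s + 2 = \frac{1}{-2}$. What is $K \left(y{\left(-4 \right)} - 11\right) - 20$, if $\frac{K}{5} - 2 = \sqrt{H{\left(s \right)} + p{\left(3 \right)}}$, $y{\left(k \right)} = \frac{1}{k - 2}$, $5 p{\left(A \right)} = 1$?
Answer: $- \frac{395}{3} - \frac{67 i \sqrt{5}}{3} \approx -131.67 - 49.939 i$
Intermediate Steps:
$p{\left(A \right)} = \frac{1}{5}$ ($p{\left(A \right)} = \frac{1}{5} \cdot 1 = \frac{1}{5}$)
$y{\left(k \right)} = \frac{1}{-2 + k}$
$s = - \frac{5}{2}$ ($s = -2 + \frac{1}{-2} = -2 - \frac{1}{2} = - \frac{5}{2} \approx -2.5$)
$K = 10 + 2 i \sqrt{5}$ ($K = 10 + 5 \sqrt{-1 + \frac{1}{5}} = 10 + 5 \sqrt{- \frac{4}{5}} = 10 + 5 \frac{2 i \sqrt{5}}{5} = 10 + 2 i \sqrt{5} \approx 10.0 + 4.4721 i$)
$K \left(y{\left(-4 \right)} - 11\right) - 20 = \left(10 + 2 i \sqrt{5}\right) \left(\frac{1}{-2 - 4} - 11\right) - 20 = \left(10 + 2 i \sqrt{5}\right) \left(\frac{1}{-6} - 11\right) - 20 = \left(10 + 2 i \sqrt{5}\right) \left(- \frac{1}{6} - 11\right) - 20 = \left(10 + 2 i \sqrt{5}\right) \left(- \frac{67}{6}\right) - 20 = \left(- \frac{335}{3} - \frac{67 i \sqrt{5}}{3}\right) - 20 = - \frac{395}{3} - \frac{67 i \sqrt{5}}{3}$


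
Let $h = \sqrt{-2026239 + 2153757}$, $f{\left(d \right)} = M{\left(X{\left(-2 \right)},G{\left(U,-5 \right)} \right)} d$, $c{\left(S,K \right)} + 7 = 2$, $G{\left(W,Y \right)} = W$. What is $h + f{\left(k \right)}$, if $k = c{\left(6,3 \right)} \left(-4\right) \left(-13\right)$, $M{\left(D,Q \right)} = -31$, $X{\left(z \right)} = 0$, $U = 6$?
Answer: $8060 + \sqrt{127518} \approx 8417.1$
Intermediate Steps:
$c{\left(S,K \right)} = -5$ ($c{\left(S,K \right)} = -7 + 2 = -5$)
$k = -260$ ($k = \left(-5\right) \left(-4\right) \left(-13\right) = 20 \left(-13\right) = -260$)
$f{\left(d \right)} = - 31 d$
$h = \sqrt{127518} \approx 357.1$
$h + f{\left(k \right)} = \sqrt{127518} - -8060 = \sqrt{127518} + 8060 = 8060 + \sqrt{127518}$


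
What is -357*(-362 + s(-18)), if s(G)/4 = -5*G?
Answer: 714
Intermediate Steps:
s(G) = -20*G (s(G) = 4*(-5*G) = -20*G)
-357*(-362 + s(-18)) = -357*(-362 - 20*(-18)) = -357*(-362 + 360) = -357*(-2) = 714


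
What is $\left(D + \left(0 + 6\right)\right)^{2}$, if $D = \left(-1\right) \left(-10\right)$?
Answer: $256$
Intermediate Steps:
$D = 10$
$\left(D + \left(0 + 6\right)\right)^{2} = \left(10 + \left(0 + 6\right)\right)^{2} = \left(10 + 6\right)^{2} = 16^{2} = 256$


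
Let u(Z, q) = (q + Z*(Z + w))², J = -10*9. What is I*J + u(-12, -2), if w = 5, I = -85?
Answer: 14374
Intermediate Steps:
J = -90
u(Z, q) = (q + Z*(5 + Z))² (u(Z, q) = (q + Z*(Z + 5))² = (q + Z*(5 + Z))²)
I*J + u(-12, -2) = -85*(-90) + (-2 + (-12)² + 5*(-12))² = 7650 + (-2 + 144 - 60)² = 7650 + 82² = 7650 + 6724 = 14374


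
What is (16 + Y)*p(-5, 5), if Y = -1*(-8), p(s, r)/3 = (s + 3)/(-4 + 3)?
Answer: 144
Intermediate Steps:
p(s, r) = -9 - 3*s (p(s, r) = 3*((s + 3)/(-4 + 3)) = 3*((3 + s)/(-1)) = 3*((3 + s)*(-1)) = 3*(-3 - s) = -9 - 3*s)
Y = 8
(16 + Y)*p(-5, 5) = (16 + 8)*(-9 - 3*(-5)) = 24*(-9 + 15) = 24*6 = 144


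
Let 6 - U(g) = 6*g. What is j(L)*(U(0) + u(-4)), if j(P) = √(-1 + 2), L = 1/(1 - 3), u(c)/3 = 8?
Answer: 30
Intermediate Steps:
U(g) = 6 - 6*g
u(c) = 24 (u(c) = 3*8 = 24)
L = -½ (L = 1/(-2) = -½ ≈ -0.50000)
j(P) = 1 (j(P) = √1 = 1)
j(L)*(U(0) + u(-4)) = 1*((6 - 6*0) + 24) = 1*((6 + 0) + 24) = 1*(6 + 24) = 1*30 = 30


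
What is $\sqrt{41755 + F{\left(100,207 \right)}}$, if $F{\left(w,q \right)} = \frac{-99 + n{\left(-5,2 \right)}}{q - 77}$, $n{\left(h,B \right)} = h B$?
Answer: $\frac{\sqrt{705645330}}{130} \approx 204.34$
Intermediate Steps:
$n{\left(h,B \right)} = B h$
$F{\left(w,q \right)} = - \frac{109}{-77 + q}$ ($F{\left(w,q \right)} = \frac{-99 + 2 \left(-5\right)}{q - 77} = \frac{-99 - 10}{-77 + q} = - \frac{109}{-77 + q}$)
$\sqrt{41755 + F{\left(100,207 \right)}} = \sqrt{41755 - \frac{109}{-77 + 207}} = \sqrt{41755 - \frac{109}{130}} = \sqrt{\frac{5428041}{130}} = \frac{\sqrt{705645330}}{130}$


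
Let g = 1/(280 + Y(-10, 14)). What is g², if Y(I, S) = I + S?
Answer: 1/80656 ≈ 1.2398e-5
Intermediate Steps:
g = 1/284 (g = 1/(280 + (-10 + 14)) = 1/(280 + 4) = 1/284 ≈ 0.0035211)
g² = (1/284)² = 1/80656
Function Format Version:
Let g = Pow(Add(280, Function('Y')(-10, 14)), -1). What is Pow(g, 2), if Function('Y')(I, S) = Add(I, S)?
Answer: Rational(1, 80656) ≈ 1.2398e-5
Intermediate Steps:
g = Rational(1, 284) (g = Pow(Add(280, Add(-10, 14)), -1) = Pow(Add(280, 4), -1) = Pow(284, -1) = Rational(1, 284) ≈ 0.0035211)
Pow(g, 2) = Pow(Rational(1, 284), 2) = Rational(1, 80656)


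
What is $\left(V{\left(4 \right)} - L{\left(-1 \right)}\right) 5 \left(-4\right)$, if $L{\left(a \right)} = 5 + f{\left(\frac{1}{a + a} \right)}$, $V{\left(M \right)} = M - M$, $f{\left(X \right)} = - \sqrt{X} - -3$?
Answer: $160 - 10 i \sqrt{2} \approx 160.0 - 14.142 i$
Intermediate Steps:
$f{\left(X \right)} = 3 - \sqrt{X}$ ($f{\left(X \right)} = - \sqrt{X} + 3 = 3 - \sqrt{X}$)
$V{\left(M \right)} = 0$
$L{\left(a \right)} = 8 - \frac{\sqrt{2} \sqrt{\frac{1}{a}}}{2}$ ($L{\left(a \right)} = 5 - \left(-3 + \sqrt{\frac{1}{a + a}}\right) = 5 - \left(-3 + \sqrt{\frac{1}{2 a}}\right) = 5 - \left(-3 + \frac{\sqrt{2} \sqrt{\frac{1}{a}}}{2}\right) = 8 - \frac{\sqrt{2} \sqrt{\frac{1}{a}}}{2}$)
$\left(V{\left(4 \right)} - L{\left(-1 \right)}\right) 5 \left(-4\right) = \left(0 - \left(8 - \frac{\sqrt{2} \sqrt{\frac{1}{-1}}}{2}\right)\right) 5 \left(-4\right) = \left(0 - \left(8 - \frac{\sqrt{2} \sqrt{-1}}{2}\right)\right) 5 \left(-4\right) = \left(0 - \left(8 - \frac{\sqrt{2} i}{2}\right)\right) 5 \left(-4\right) = \left(0 - \left(8 - \frac{i \sqrt{2}}{2}\right)\right) 5 \left(-4\right) = \left(-8 + \frac{i \sqrt{2}}{2}\right) 5 \left(-4\right) = \left(-40 + \frac{5 i \sqrt{2}}{2}\right) \left(-4\right) = 160 - 10 i \sqrt{2}$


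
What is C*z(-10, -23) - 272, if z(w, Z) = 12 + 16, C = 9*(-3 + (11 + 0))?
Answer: 1744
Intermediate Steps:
C = 72 (C = 9*(-3 + 11) = 9*8 = 72)
z(w, Z) = 28
C*z(-10, -23) - 272 = 72*28 - 272 = 2016 - 272 = 1744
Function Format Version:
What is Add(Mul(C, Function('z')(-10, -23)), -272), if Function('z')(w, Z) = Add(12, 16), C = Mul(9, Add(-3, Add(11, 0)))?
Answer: 1744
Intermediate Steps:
C = 72 (C = Mul(9, Add(-3, 11)) = Mul(9, 8) = 72)
Function('z')(w, Z) = 28
Add(Mul(C, Function('z')(-10, -23)), -272) = Add(Mul(72, 28), -272) = Add(2016, -272) = 1744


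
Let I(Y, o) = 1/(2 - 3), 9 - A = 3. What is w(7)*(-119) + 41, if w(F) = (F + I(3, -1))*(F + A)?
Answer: -9241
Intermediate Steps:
A = 6 (A = 9 - 1*3 = 9 - 3 = 6)
I(Y, o) = -1 (I(Y, o) = 1/(-1) = -1)
w(F) = (-1 + F)*(6 + F) (w(F) = (F - 1)*(F + 6) = (-1 + F)*(6 + F))
w(7)*(-119) + 41 = (-6 + 7² + 5*7)*(-119) + 41 = (-6 + 49 + 35)*(-119) + 41 = 78*(-119) + 41 = -9282 + 41 = -9241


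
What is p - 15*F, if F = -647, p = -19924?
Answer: -10219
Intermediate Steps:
p - 15*F = -19924 - 15*(-647) = -19924 - 1*(-9705) = -19924 + 9705 = -10219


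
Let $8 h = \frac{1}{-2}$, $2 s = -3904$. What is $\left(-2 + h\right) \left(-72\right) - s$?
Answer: $\frac{4201}{2} \approx 2100.5$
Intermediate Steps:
$s = -1952$ ($s = \frac{1}{2} \left(-3904\right) = -1952$)
$h = - \frac{1}{16}$ ($h = \frac{1}{8 \left(-2\right)} = \frac{1}{8} \left(- \frac{1}{2}\right) = - \frac{1}{16} \approx -0.0625$)
$\left(-2 + h\right) \left(-72\right) - s = \left(-2 - \frac{1}{16}\right) \left(-72\right) - -1952 = \left(- \frac{33}{16}\right) \left(-72\right) + 1952 = \frac{297}{2} + 1952 = \frac{4201}{2}$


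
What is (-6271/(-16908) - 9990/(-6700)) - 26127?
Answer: -147977484529/5664180 ≈ -26125.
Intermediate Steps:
(-6271/(-16908) - 9990/(-6700)) - 26127 = (-6271*(-1/16908) - 9990*(-1/6700)) - 26127 = (6271/16908 + 999/670) - 26127 = 10546331/5664180 - 26127 = -147977484529/5664180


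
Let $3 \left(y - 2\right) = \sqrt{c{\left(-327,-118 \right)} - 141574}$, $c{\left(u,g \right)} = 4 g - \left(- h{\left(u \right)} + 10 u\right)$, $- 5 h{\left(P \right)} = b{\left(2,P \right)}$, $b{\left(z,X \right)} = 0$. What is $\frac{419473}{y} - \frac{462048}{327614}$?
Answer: $\frac{602379071655}{11369188642} - \frac{1258419 i \sqrt{34694}}{69406} \approx 52.983 - 3377.2 i$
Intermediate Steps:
$h{\left(P \right)} = 0$ ($h{\left(P \right)} = \left(- \frac{1}{5}\right) 0 = 0$)
$c{\left(u,g \right)} = - 10 u + 4 g$ ($c{\left(u,g \right)} = 4 g + \left(- 10 u + 0\right) = 4 g - 10 u = - 10 u + 4 g$)
$y = 2 + \frac{2 i \sqrt{34694}}{3}$ ($y = 2 + \frac{\sqrt{\left(\left(-10\right) \left(-327\right) + 4 \left(-118\right)\right) - 141574}}{3} = 2 + \frac{\sqrt{\left(3270 - 472\right) - 141574}}{3} = 2 + \frac{\sqrt{2798 - 141574}}{3} = 2 + \frac{\sqrt{-138776}}{3} = 2 + \frac{2 i \sqrt{34694}}{3} \approx 2.0 + 124.18 i$)
$\frac{419473}{y} - \frac{462048}{327614} = \frac{419473}{2 + \frac{2 i \sqrt{34694}}{3}} - \frac{462048}{327614} = \frac{419473}{2 + \frac{2 i \sqrt{34694}}{3}} - \frac{231024}{163807} = - \frac{231024}{163807} + \frac{419473}{2 + \frac{2 i \sqrt{34694}}{3}}$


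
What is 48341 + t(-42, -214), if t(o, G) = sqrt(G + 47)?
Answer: 48341 + I*sqrt(167) ≈ 48341.0 + 12.923*I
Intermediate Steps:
t(o, G) = sqrt(47 + G)
48341 + t(-42, -214) = 48341 + sqrt(47 - 214) = 48341 + sqrt(-167) = 48341 + I*sqrt(167)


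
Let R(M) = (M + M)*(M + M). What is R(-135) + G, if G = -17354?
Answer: 55546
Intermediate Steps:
R(M) = 4*M**2 (R(M) = (2*M)*(2*M) = 4*M**2)
R(-135) + G = 4*(-135)**2 - 17354 = 4*18225 - 17354 = 72900 - 17354 = 55546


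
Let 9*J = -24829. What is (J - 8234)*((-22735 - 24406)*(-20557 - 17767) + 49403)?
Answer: -19860443704705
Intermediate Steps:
J = -24829/9 (J = (1/9)*(-24829) = -24829/9 ≈ -2758.8)
(J - 8234)*((-22735 - 24406)*(-20557 - 17767) + 49403) = (-24829/9 - 8234)*((-22735 - 24406)*(-20557 - 17767) + 49403) = -98935*(-47141*(-38324) + 49403)/9 = -98935*(1806631684 + 49403)/9 = -98935/9*1806681087 = -19860443704705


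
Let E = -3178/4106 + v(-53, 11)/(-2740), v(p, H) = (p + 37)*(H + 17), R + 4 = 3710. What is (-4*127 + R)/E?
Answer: -4497363390/858529 ≈ -5238.5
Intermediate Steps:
R = 3706 (R = -4 + 3710 = 3706)
v(p, H) = (17 + H)*(37 + p) (v(p, H) = (37 + p)*(17 + H) = (17 + H)*(37 + p))
E = -858529/1406305 (E = -3178/4106 + (629 + 17*(-53) + 37*11 + 11*(-53))/(-2740) = -3178*1/4106 + (629 - 901 + 407 - 583)*(-1/2740) = -1589/2053 - 448*(-1/2740) = -1589/2053 + 112/685 = -858529/1406305 ≈ -0.61049)
(-4*127 + R)/E = (-4*127 + 3706)/(-858529/1406305) = (-508 + 3706)*(-1406305/858529) = 3198*(-1406305/858529) = -4497363390/858529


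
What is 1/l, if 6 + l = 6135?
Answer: 1/6129 ≈ 0.00016316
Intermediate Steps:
l = 6129 (l = -6 + 6135 = 6129)
1/l = 1/6129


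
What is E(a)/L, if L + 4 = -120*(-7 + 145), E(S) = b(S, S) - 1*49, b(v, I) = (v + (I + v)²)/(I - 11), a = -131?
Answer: 75471/2352088 ≈ 0.032087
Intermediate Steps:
b(v, I) = (v + (I + v)²)/(-11 + I)
E(S) = -49 + (S + 4*S²)/(-11 + S) (E(S) = (S + (S + S)²)/(-11 + S) - 1*49 = (S + (2*S)²)/(-11 + S) - 49 = (S + 4*S²)/(-11 + S) - 49 = -49 + (S + 4*S²)/(-11 + S))
L = -16564 (L = -4 - 120*(-7 + 145) = -4 - 120*138 = -4 - 16560 = -16564)
E(a)/L = ((539 - 48*(-131) + 4*(-131)²)/(-11 - 131))/(-16564) = ((539 + 6288 + 4*17161)/(-142))*(-1/16564) = -(539 + 6288 + 68644)/142*(-1/16564) = -1/142*75471*(-1/16564) = -75471/142*(-1/16564) = 75471/2352088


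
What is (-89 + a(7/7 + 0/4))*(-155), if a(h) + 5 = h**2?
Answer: 14415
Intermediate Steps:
a(h) = -5 + h**2
(-89 + a(7/7 + 0/4))*(-155) = (-89 + (-5 + (7/7 + 0/4)**2))*(-155) = (-89 + (-5 + (7*(1/7) + 0*(1/4))**2))*(-155) = (-89 + (-5 + (1 + 0)**2))*(-155) = (-89 + (-5 + 1**2))*(-155) = (-89 + (-5 + 1))*(-155) = (-89 - 4)*(-155) = -93*(-155) = 14415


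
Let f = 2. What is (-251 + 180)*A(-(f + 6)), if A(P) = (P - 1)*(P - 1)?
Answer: -5751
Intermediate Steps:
A(P) = (-1 + P)² (A(P) = (-1 + P)*(-1 + P) = (-1 + P)²)
(-251 + 180)*A(-(f + 6)) = (-251 + 180)*(-1 - (2 + 6))² = -71*(-1 - 1*8)² = -71*(-1 - 8)² = -71*(-9)² = -71*81 = -5751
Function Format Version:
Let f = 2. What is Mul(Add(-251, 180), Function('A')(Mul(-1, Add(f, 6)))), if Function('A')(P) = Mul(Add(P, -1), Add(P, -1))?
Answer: -5751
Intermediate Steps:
Function('A')(P) = Pow(Add(-1, P), 2) (Function('A')(P) = Mul(Add(-1, P), Add(-1, P)) = Pow(Add(-1, P), 2))
Mul(Add(-251, 180), Function('A')(Mul(-1, Add(f, 6)))) = Mul(Add(-251, 180), Pow(Add(-1, Mul(-1, Add(2, 6))), 2)) = Mul(-71, Pow(Add(-1, Mul(-1, 8)), 2)) = Mul(-71, Pow(Add(-1, -8), 2)) = Mul(-71, Pow(-9, 2)) = Mul(-71, 81) = -5751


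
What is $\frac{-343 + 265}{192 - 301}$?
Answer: $\frac{78}{109} \approx 0.7156$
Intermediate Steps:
$\frac{-343 + 265}{192 - 301} = - \frac{78}{-109} = \left(-78\right) \left(- \frac{1}{109}\right) = \frac{78}{109}$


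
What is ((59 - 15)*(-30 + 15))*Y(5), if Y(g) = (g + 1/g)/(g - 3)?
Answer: -1716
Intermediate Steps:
Y(g) = (g + 1/g)/(-3 + g)
((59 - 15)*(-30 + 15))*Y(5) = ((59 - 15)*(-30 + 15))*((1 + 5**2)/(5*(-3 + 5))) = (44*(-15))*((1/5)*(1 + 25)/2) = -132*26/2 = -660*13/5 = -1716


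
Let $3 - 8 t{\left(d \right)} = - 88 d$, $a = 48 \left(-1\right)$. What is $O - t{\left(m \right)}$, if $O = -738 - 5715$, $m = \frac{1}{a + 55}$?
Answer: $- \frac{361477}{56} \approx -6454.9$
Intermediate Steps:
$a = -48$
$m = \frac{1}{7}$ ($m = \frac{1}{-48 + 55} = \frac{1}{7} \approx 0.14286$)
$O = -6453$
$t{\left(d \right)} = \frac{3}{8} + 11 d$ ($t{\left(d \right)} = \frac{3}{8} - \frac{\left(-88\right) d}{8} = \frac{3}{8} + 11 d$)
$O - t{\left(m \right)} = -6453 - \left(\frac{3}{8} + 11 \cdot \frac{1}{7}\right) = -6453 - \left(\frac{3}{8} + \frac{11}{7}\right) = -6453 - \frac{109}{56} = - \frac{361477}{56}$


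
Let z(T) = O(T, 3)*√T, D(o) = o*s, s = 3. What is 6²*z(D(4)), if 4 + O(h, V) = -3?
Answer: -504*√3 ≈ -872.95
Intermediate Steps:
O(h, V) = -7 (O(h, V) = -4 - 3 = -7)
D(o) = 3*o (D(o) = o*3 = 3*o)
z(T) = -7*√T
6²*z(D(4)) = 6²*(-7*2*√3) = 36*(-14*√3) = -504*√3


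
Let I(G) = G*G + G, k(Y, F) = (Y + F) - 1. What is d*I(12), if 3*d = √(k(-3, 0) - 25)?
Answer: 52*I*√29 ≈ 280.03*I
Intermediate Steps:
k(Y, F) = -1 + F + Y (k(Y, F) = (F + Y) - 1 = -1 + F + Y)
I(G) = G + G² (I(G) = G² + G = G + G²)
d = I*√29/3 (d = √((-1 + 0 - 3) - 25)/3 = √(-4 - 25)/3 = √(-29)/3 = (I*√29)/3 = I*√29/3 ≈ 1.7951*I)
d*I(12) = (I*√29/3)*(12*(1 + 12)) = (I*√29/3)*(12*13) = (I*√29/3)*156 = 52*I*√29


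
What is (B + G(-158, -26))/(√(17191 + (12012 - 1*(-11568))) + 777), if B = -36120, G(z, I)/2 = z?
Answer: -14155386/281479 + 18218*√40771/281479 ≈ -37.221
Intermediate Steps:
G(z, I) = 2*z
(B + G(-158, -26))/(√(17191 + (12012 - 1*(-11568))) + 777) = (-36120 + 2*(-158))/(√(17191 + (12012 - 1*(-11568))) + 777) = (-36120 - 316)/(√(17191 + (12012 + 11568)) + 777) = -36436/(√(17191 + 23580) + 777) = -36436/(√40771 + 777) = -36436/(777 + √40771)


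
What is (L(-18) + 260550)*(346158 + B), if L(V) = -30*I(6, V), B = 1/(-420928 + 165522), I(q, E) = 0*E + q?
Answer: 11509763922687195/127703 ≈ 9.0129e+10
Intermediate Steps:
I(q, E) = q (I(q, E) = 0 + q = q)
B = -1/255406 (B = 1/(-255406) = -1/255406 ≈ -3.9153e-6)
L(V) = -180 (L(V) = -30*6 = -180)
(L(-18) + 260550)*(346158 + B) = (-180 + 260550)*(346158 - 1/255406) = 260370*(88410830147/255406) = 11509763922687195/127703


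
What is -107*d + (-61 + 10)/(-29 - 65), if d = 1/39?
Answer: -8069/3666 ≈ -2.2010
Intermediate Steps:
d = 1/39 ≈ 0.025641
-107*d + (-61 + 10)/(-29 - 65) = -107*1/39 + (-61 + 10)/(-29 - 65) = -107/39 - 51/(-94) = -107/39 - 51*(-1/94) = -107/39 + 51/94 = -8069/3666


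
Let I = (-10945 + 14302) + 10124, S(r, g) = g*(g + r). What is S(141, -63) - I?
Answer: -18395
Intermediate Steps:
I = 13481 (I = 3357 + 10124 = 13481)
S(141, -63) - I = -63*(-63 + 141) - 1*13481 = -63*78 - 13481 = -4914 - 13481 = -18395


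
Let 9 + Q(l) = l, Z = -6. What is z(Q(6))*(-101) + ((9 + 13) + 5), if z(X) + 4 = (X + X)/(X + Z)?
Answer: 1091/3 ≈ 363.67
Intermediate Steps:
Q(l) = -9 + l
z(X) = -4 + 2*X/(-6 + X) (z(X) = -4 + (X + X)/(X - 6) = -4 + (2*X)/(-6 + X) = -4 + 2*X/(-6 + X))
z(Q(6))*(-101) + ((9 + 13) + 5) = (2*(12 - (-9 + 6))/(-6 + (-9 + 6)))*(-101) + ((9 + 13) + 5) = (2*(12 - 1*(-3))/(-6 - 3))*(-101) + (22 + 5) = (2*(12 + 3)/(-9))*(-101) + 27 = (2*(-1/9)*15)*(-101) + 27 = -10/3*(-101) + 27 = 1010/3 + 27 = 1091/3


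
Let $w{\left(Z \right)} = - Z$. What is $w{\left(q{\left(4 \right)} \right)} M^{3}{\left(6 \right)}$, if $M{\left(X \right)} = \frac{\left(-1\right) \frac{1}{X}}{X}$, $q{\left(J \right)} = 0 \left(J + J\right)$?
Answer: $0$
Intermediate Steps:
$q{\left(J \right)} = 0$ ($q{\left(J \right)} = 0 \cdot 2 J = 0$)
$M{\left(X \right)} = - \frac{1}{X^{2}}$
$w{\left(q{\left(4 \right)} \right)} M^{3}{\left(6 \right)} = \left(-1\right) 0 \left(- \frac{1}{36}\right)^{3} = 0 \left(\left(-1\right) \frac{1}{36}\right)^{3} = 0 \left(- \frac{1}{36}\right)^{3} = 0 \left(- \frac{1}{46656}\right) = 0$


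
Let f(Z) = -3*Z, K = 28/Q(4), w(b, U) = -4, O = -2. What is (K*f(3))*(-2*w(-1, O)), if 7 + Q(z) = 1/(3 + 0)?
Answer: 1512/5 ≈ 302.40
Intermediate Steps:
Q(z) = -20/3 (Q(z) = -7 + 1/(3 + 0) = -7 + 1/3 = -7 + ⅓ = -20/3)
K = -21/5 (K = 28/(-20/3) = 28*(-3/20) = -21/5 ≈ -4.2000)
(K*f(3))*(-2*w(-1, O)) = (-(-63)*3/5)*(-2*(-4)) = -21/5*(-9)*8 = (189/5)*8 = 1512/5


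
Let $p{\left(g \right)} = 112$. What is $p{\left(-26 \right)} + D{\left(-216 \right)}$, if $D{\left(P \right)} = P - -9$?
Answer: $-95$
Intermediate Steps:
$D{\left(P \right)} = 9 + P$ ($D{\left(P \right)} = P + 9 = 9 + P$)
$p{\left(-26 \right)} + D{\left(-216 \right)} = 112 + \left(9 - 216\right) = 112 - 207 = -95$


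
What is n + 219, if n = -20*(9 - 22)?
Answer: 479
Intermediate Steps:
n = 260 (n = -20*(-13) = 260)
n + 219 = 260 + 219 = 479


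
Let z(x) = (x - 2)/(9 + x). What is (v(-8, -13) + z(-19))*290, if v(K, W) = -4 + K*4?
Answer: -9831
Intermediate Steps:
v(K, W) = -4 + 4*K
z(x) = (-2 + x)/(9 + x)
(v(-8, -13) + z(-19))*290 = ((-4 + 4*(-8)) + (-2 - 19)/(9 - 19))*290 = ((-4 - 32) - 21/(-10))*290 = (-36 - ⅒*(-21))*290 = (-36 + 21/10)*290 = -339/10*290 = -9831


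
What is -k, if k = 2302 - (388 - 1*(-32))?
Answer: -1882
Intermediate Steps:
k = 1882 (k = 2302 - (388 + 32) = 2302 - 1*420 = 2302 - 420 = 1882)
-k = -1*1882 = -1882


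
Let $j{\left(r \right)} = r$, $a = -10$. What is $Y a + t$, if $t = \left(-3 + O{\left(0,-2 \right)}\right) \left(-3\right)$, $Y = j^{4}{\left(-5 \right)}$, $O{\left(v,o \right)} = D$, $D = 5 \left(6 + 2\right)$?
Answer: $-6361$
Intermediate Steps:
$D = 40$ ($D = 5 \cdot 8 = 40$)
$O{\left(v,o \right)} = 40$
$Y = 625$ ($Y = \left(-5\right)^{4} = 625$)
$t = -111$ ($t = \left(-3 + 40\right) \left(-3\right) = 37 \left(-3\right) = -111$)
$Y a + t = 625 \left(-10\right) - 111 = -6250 - 111 = -6361$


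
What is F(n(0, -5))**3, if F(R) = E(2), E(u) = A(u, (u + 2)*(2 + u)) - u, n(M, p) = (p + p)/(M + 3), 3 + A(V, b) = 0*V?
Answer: -125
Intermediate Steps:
A(V, b) = -3 (A(V, b) = -3 + 0*V = -3 + 0 = -3)
n(M, p) = 2*p/(3 + M) (n(M, p) = (2*p)/(3 + M) = 2*p/(3 + M))
E(u) = -3 - u
F(R) = -5 (F(R) = -3 - 1*2 = -3 - 2 = -5)
F(n(0, -5))**3 = (-5)**3 = -125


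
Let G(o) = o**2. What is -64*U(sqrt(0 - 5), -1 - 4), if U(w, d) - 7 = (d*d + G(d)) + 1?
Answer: -3712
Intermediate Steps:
U(w, d) = 8 + 2*d**2 (U(w, d) = 7 + ((d*d + d**2) + 1) = 7 + ((d**2 + d**2) + 1) = 7 + (2*d**2 + 1) = 7 + (1 + 2*d**2) = 8 + 2*d**2)
-64*U(sqrt(0 - 5), -1 - 4) = -64*(8 + 2*(-1 - 4)**2) = -64*(8 + 2*(-5)**2) = -64*(8 + 2*25) = -64*(8 + 50) = -64*58 = -3712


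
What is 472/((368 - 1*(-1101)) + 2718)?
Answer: 472/4187 ≈ 0.11273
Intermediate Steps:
472/((368 - 1*(-1101)) + 2718) = 472/((368 + 1101) + 2718) = 472/(1469 + 2718) = 472/4187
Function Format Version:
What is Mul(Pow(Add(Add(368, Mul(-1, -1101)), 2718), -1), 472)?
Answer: Rational(472, 4187) ≈ 0.11273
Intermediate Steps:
Mul(Pow(Add(Add(368, Mul(-1, -1101)), 2718), -1), 472) = Mul(Pow(Add(Add(368, 1101), 2718), -1), 472) = Mul(Pow(Add(1469, 2718), -1), 472) = Mul(Pow(4187, -1), 472) = Mul(Rational(1, 4187), 472) = Rational(472, 4187)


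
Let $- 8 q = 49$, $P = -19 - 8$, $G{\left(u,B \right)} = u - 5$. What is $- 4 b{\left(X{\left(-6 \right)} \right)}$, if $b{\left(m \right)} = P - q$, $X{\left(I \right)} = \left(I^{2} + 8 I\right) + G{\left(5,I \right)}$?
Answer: $\frac{167}{2} \approx 83.5$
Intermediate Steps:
$G{\left(u,B \right)} = -5 + u$
$X{\left(I \right)} = I^{2} + 8 I$ ($X{\left(I \right)} = \left(I^{2} + 8 I\right) + \left(-5 + 5\right) = \left(I^{2} + 8 I\right) + 0 = I^{2} + 8 I$)
$P = -27$ ($P = -19 - 8 = -27$)
$q = - \frac{49}{8}$ ($q = \left(- \frac{1}{8}\right) 49 = - \frac{49}{8} \approx -6.125$)
$b{\left(m \right)} = - \frac{167}{8}$ ($b{\left(m \right)} = -27 - - \frac{49}{8} = -27 + \frac{49}{8} = - \frac{167}{8}$)
$- 4 b{\left(X{\left(-6 \right)} \right)} = \left(-4\right) \left(- \frac{167}{8}\right) = \frac{167}{2}$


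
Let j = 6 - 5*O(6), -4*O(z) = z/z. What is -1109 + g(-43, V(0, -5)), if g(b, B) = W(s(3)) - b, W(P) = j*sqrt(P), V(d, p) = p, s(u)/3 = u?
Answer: -4177/4 ≈ -1044.3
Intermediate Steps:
s(u) = 3*u
O(z) = -1/4 (O(z) = -z/(4*z) = -1/4*1 = -1/4)
j = 29/4 (j = 6 - 5*(-1/4) = 6 + 5/4 = 29/4 ≈ 7.2500)
W(P) = 29*sqrt(P)/4
g(b, B) = 87/4 - b (g(b, B) = 29*sqrt(3*3)/4 - b = 29*sqrt(9)/4 - b = (29/4)*3 - b = 87/4 - b)
-1109 + g(-43, V(0, -5)) = -1109 + (87/4 - 1*(-43)) = -1109 + (87/4 + 43) = -1109 + 259/4 = -4177/4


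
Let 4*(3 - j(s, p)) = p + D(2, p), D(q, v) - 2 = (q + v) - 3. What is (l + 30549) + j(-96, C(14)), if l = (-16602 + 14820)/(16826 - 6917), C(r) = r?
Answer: 44839429/1468 ≈ 30545.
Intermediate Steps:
D(q, v) = -1 + q + v (D(q, v) = 2 + ((q + v) - 3) = 2 + (-3 + q + v) = -1 + q + v)
j(s, p) = 11/4 - p/2 (j(s, p) = 3 - (p + (-1 + 2 + p))/4 = 3 - (p + (1 + p))/4 = 3 - (1 + 2*p)/4 = 3 + (-1/4 - p/2) = 11/4 - p/2)
l = -66/367 (l = -1782/9909 = -1782*1/9909 = -66/367 ≈ -0.17984)
(l + 30549) + j(-96, C(14)) = (-66/367 + 30549) + (11/4 - 1/2*14) = 11211417/367 + (11/4 - 7) = 11211417/367 - 17/4 = 44839429/1468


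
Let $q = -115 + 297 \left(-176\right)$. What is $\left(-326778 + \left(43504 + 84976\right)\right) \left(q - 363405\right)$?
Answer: $82450722016$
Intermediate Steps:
$q = -52387$ ($q = -115 - 52272 = -52387$)
$\left(-326778 + \left(43504 + 84976\right)\right) \left(q - 363405\right) = \left(-326778 + \left(43504 + 84976\right)\right) \left(-52387 - 363405\right) = \left(-326778 + 128480\right) \left(-415792\right) = \left(-198298\right) \left(-415792\right) = 82450722016$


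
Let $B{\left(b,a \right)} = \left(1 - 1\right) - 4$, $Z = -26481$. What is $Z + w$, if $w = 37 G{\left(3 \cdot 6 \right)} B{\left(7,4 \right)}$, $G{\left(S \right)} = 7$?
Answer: $-27517$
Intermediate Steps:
$B{\left(b,a \right)} = -4$ ($B{\left(b,a \right)} = 0 - 4 = -4$)
$w = -1036$ ($w = 37 \cdot 7 \left(-4\right) = 259 \left(-4\right) = -1036$)
$Z + w = -26481 - 1036 = -27517$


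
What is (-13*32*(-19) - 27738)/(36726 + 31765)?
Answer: -19834/68491 ≈ -0.28959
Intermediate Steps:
(-13*32*(-19) - 27738)/(36726 + 31765) = (-416*(-19) - 27738)/68491 = (7904 - 27738)*(1/68491) = -19834*1/68491 = -19834/68491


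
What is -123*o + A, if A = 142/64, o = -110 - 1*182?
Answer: 1149383/32 ≈ 35918.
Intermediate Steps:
o = -292 (o = -110 - 182 = -292)
A = 71/32 (A = 142*(1/64) = 71/32 ≈ 2.2188)
-123*o + A = -123*(-292) + 71/32 = 35916 + 71/32 = 1149383/32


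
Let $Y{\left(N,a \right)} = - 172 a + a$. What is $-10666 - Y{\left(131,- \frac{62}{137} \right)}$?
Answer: $- \frac{1471844}{137} \approx -10743.0$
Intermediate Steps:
$Y{\left(N,a \right)} = - 171 a$
$-10666 - Y{\left(131,- \frac{62}{137} \right)} = -10666 - - 171 \left(- \frac{62}{137}\right) = -10666 - - 171 \left(\left(-62\right) \frac{1}{137}\right) = -10666 - \left(-171\right) \left(- \frac{62}{137}\right) = -10666 - \frac{10602}{137} = - \frac{1471844}{137}$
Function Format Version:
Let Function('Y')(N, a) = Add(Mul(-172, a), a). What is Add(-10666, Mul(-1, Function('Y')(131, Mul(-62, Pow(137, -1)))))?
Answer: Rational(-1471844, 137) ≈ -10743.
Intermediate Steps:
Function('Y')(N, a) = Mul(-171, a)
Add(-10666, Mul(-1, Function('Y')(131, Mul(-62, Pow(137, -1))))) = Add(-10666, Mul(-1, Mul(-171, Mul(-62, Pow(137, -1))))) = Add(-10666, Mul(-1, Mul(-171, Mul(-62, Rational(1, 137))))) = Add(-10666, Mul(-1, Mul(-171, Rational(-62, 137)))) = Add(-10666, Mul(-1, Rational(10602, 137))) = Add(-10666, Rational(-10602, 137)) = Rational(-1471844, 137)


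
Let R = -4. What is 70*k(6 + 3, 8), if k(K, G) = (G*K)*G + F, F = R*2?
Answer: 39760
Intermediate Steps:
F = -8 (F = -4*2 = -8)
k(K, G) = -8 + K*G² (k(K, G) = (G*K)*G - 8 = K*G² - 8 = -8 + K*G²)
70*k(6 + 3, 8) = 70*(-8 + (6 + 3)*8²) = 70*(-8 + 9*64) = 70*(-8 + 576) = 70*568 = 39760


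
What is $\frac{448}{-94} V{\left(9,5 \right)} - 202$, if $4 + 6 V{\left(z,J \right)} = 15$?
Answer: $- \frac{29714}{141} \approx -210.74$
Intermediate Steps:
$V{\left(z,J \right)} = \frac{11}{6}$ ($V{\left(z,J \right)} = - \frac{2}{3} + \frac{1}{6} \cdot 15 = - \frac{2}{3} + \frac{5}{2} = \frac{11}{6}$)
$\frac{448}{-94} V{\left(9,5 \right)} - 202 = \frac{448}{-94} \cdot \frac{11}{6} - 202 = 448 \left(- \frac{1}{94}\right) \frac{11}{6} - 202 = \left(- \frac{224}{47}\right) \frac{11}{6} - 202 = - \frac{1232}{141} - 202 = - \frac{29714}{141}$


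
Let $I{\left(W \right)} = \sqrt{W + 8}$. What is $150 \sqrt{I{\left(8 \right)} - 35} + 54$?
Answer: $54 + 150 i \sqrt{31} \approx 54.0 + 835.17 i$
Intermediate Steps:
$I{\left(W \right)} = \sqrt{8 + W}$
$150 \sqrt{I{\left(8 \right)} - 35} + 54 = 150 \sqrt{\sqrt{8 + 8} - 35} + 54 = 150 \sqrt{\sqrt{16} - 35} + 54 = 150 \sqrt{4 - 35} + 54 = 150 \sqrt{-31} + 54 = 150 i \sqrt{31} + 54 = 54 + 150 i \sqrt{31}$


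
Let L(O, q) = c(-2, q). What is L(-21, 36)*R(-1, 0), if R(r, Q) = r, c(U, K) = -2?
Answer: 2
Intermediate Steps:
L(O, q) = -2
L(-21, 36)*R(-1, 0) = -2*(-1) = 2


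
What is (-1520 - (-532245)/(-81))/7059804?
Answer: -218455/190614708 ≈ -0.0011461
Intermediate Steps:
(-1520 - (-532245)/(-81))/7059804 = (-1520 - (-532245)*(-1)/81)*(1/7059804) = (-1520 - 1295*137/27)*(1/7059804) = (-1520 - 177415/27)*(1/7059804) = -218455/27*1/7059804 = -218455/190614708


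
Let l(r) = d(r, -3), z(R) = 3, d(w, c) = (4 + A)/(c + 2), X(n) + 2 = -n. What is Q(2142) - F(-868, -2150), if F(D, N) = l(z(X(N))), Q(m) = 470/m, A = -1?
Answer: 3448/1071 ≈ 3.2194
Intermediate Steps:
X(n) = -2 - n
d(w, c) = 3/(2 + c) (d(w, c) = (4 - 1)/(c + 2) = 3/(2 + c))
l(r) = -3 (l(r) = 3/(2 - 3) = 3/(-1) = 3*(-1) = -3)
F(D, N) = -3
Q(2142) - F(-868, -2150) = 470/2142 - 1*(-3) = 470*(1/2142) + 3 = 235/1071 + 3 = 3448/1071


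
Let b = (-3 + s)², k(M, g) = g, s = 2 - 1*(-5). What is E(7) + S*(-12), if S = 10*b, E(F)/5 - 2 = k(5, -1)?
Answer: -1915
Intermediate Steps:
s = 7 (s = 2 + 5 = 7)
E(F) = 5 (E(F) = 10 + 5*(-1) = 10 - 5 = 5)
b = 16 (b = (-3 + 7)² = 4² = 16)
S = 160 (S = 10*16 = 160)
E(7) + S*(-12) = 5 + 160*(-12) = 5 - 1920 = -1915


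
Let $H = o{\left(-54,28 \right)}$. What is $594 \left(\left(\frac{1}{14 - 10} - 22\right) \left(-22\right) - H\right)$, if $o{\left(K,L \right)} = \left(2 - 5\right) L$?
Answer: $334125$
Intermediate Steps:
$o{\left(K,L \right)} = - 3 L$
$H = -84$ ($H = \left(-3\right) 28 = -84$)
$594 \left(\left(\frac{1}{14 - 10} - 22\right) \left(-22\right) - H\right) = 594 \left(\left(\frac{1}{14 - 10} - 22\right) \left(-22\right) - -84\right) = 594 \left(\left(\frac{1}{4} - 22\right) \left(-22\right) + 84\right) = 594 \left(\left(- \frac{87}{4}\right) \left(-22\right) + 84\right) = 594 \left(\frac{957}{2} + 84\right) = 594 \cdot \frac{1125}{2} = 334125$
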